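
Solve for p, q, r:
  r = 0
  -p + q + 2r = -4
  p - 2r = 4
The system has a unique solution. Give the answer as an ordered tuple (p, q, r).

(4, 0, 0)

Form the augmented matrix and row-reduce:
  [  0  0   1  |   0 ]
  [ -1  1   2  |  -4 ]
  [  1  0  -2  |   4 ]
ρ1 ↔ ρ2
ρ1 := -1·ρ1
ρ3 := ρ3 − ρ1
ρ2 ↔ ρ3
ρ1 := ρ1 + 2·ρ3
ρ1 := ρ1 + ρ2
Reading off the last column: p = 4, q = 0, r = 0.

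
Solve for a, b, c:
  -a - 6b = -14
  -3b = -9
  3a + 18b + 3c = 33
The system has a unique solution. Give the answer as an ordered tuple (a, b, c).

(-4, 3, -3)

Form the augmented matrix and row-reduce:
  [ -1  -6  0  |  -14 ]
  [  0  -3  0  |   -9 ]
  [  3  18  3  |   33 ]
Multiply r1 by -1.
  [ 1   6  0  |  14 ]
  [ 0  -3  0  |  -9 ]
  [ 3  18  3  |  33 ]
Subtract 3 times r1 from r3.
  [ 1   6  0  |  14 ]
  [ 0  -3  0  |  -9 ]
  [ 0   0  3  |  -9 ]
Multiply r2 by -1/3.
  [ 1  6  0  |  14 ]
  [ 0  1  0  |   3 ]
  [ 0  0  3  |  -9 ]
Multiply r3 by 1/3.
  [ 1  6  0  |  14 ]
  [ 0  1  0  |   3 ]
  [ 0  0  1  |  -3 ]
Subtract 6 times r2 from r1.
  [ 1  0  0  |  -4 ]
  [ 0  1  0  |   3 ]
  [ 0  0  1  |  -3 ]
Reading off the last column: a = -4, b = 3, c = -3.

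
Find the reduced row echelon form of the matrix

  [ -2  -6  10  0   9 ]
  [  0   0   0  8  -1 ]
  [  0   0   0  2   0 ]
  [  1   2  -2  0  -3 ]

[[1, 0, 4, 0, 0], [0, 1, -3, 0, 0], [0, 0, 0, 1, 0], [0, 0, 0, 0, 1]]

R1 ← -1/2·R1
  [ 1  3  -5  0  -9/2 ]
  [ 0  0   0  8    -1 ]
  [ 0  0   0  2     0 ]
  [ 1  2  -2  0    -3 ]
R4 ← R4 − R1
  [ 1   3  -5  0  -9/2 ]
  [ 0   0   0  8    -1 ]
  [ 0   0   0  2     0 ]
  [ 0  -1   3  0   3/2 ]
R2 <=> R4
  [ 1   3  -5  0  -9/2 ]
  [ 0  -1   3  0   3/2 ]
  [ 0   0   0  2     0 ]
  [ 0   0   0  8    -1 ]
R2 ← -1·R2
  [ 1  3  -5  0  -9/2 ]
  [ 0  1  -3  0  -3/2 ]
  [ 0  0   0  2     0 ]
  [ 0  0   0  8    -1 ]
R3 ← 1/2·R3
  [ 1  3  -5  0  -9/2 ]
  [ 0  1  -3  0  -3/2 ]
  [ 0  0   0  1     0 ]
  [ 0  0   0  8    -1 ]
R4 ← R4 − 8·R3
  [ 1  3  -5  0  -9/2 ]
  [ 0  1  -3  0  -3/2 ]
  [ 0  0   0  1     0 ]
  [ 0  0   0  0    -1 ]
R4 ← -1·R4
  [ 1  3  -5  0  -9/2 ]
  [ 0  1  -3  0  -3/2 ]
  [ 0  0   0  1     0 ]
  [ 0  0   0  0     1 ]
R2 ← R2 + 3/2·R4
  [ 1  3  -5  0  -9/2 ]
  [ 0  1  -3  0     0 ]
  [ 0  0   0  1     0 ]
  [ 0  0   0  0     1 ]
R1 ← R1 + 9/2·R4
  [ 1  3  -5  0  0 ]
  [ 0  1  -3  0  0 ]
  [ 0  0   0  1  0 ]
  [ 0  0   0  0  1 ]
R1 ← R1 − 3·R2
  [ 1  0   4  0  0 ]
  [ 0  1  -3  0  0 ]
  [ 0  0   0  1  0 ]
  [ 0  0   0  0  1 ]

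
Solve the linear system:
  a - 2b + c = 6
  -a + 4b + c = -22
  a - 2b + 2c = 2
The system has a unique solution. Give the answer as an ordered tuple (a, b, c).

Form the augmented matrix and row-reduce:
  [  1  -2  1  |    6 ]
  [ -1   4  1  |  -22 ]
  [  1  -2  2  |    2 ]
ρ2 ← ρ2 + ρ1
  [ 1  -2  1  |    6 ]
  [ 0   2  2  |  -16 ]
  [ 1  -2  2  |    2 ]
ρ3 ← ρ3 − ρ1
  [ 1  -2  1  |    6 ]
  [ 0   2  2  |  -16 ]
  [ 0   0  1  |   -4 ]
ρ2 ← 1/2·ρ2
  [ 1  -2  1  |   6 ]
  [ 0   1  1  |  -8 ]
  [ 0   0  1  |  -4 ]
ρ2 ← ρ2 − ρ3
  [ 1  -2  1  |   6 ]
  [ 0   1  0  |  -4 ]
  [ 0   0  1  |  -4 ]
ρ1 ← ρ1 − ρ3
  [ 1  -2  0  |  10 ]
  [ 0   1  0  |  -4 ]
  [ 0   0  1  |  -4 ]
ρ1 ← ρ1 + 2·ρ2
  [ 1  0  0  |   2 ]
  [ 0  1  0  |  -4 ]
  [ 0  0  1  |  -4 ]
Reading off the last column: a = 2, b = -4, c = -4.

(2, -4, -4)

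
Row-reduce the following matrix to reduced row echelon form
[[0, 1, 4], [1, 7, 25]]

[[1, 0, -3], [0, 1, 4]]

Swap R1 and R2.
Subtract 7 times R2 from R1.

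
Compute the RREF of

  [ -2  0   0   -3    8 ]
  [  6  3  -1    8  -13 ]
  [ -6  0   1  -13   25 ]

[[1, 0, 0, 3/2, -4], [0, 1, 0, -5/3, 4], [0, 0, 1, -4, 1]]

R1 := -1/2·R1
  [  1  0   0  3/2   -4 ]
  [  6  3  -1    8  -13 ]
  [ -6  0   1  -13   25 ]
R2 := R2 − 6·R1
  [  1  0   0  3/2  -4 ]
  [  0  3  -1   -1  11 ]
  [ -6  0   1  -13  25 ]
R3 := R3 + 6·R1
  [ 1  0   0  3/2  -4 ]
  [ 0  3  -1   -1  11 ]
  [ 0  0   1   -4   1 ]
R2 := 1/3·R2
  [ 1  0     0   3/2    -4 ]
  [ 0  1  -1/3  -1/3  11/3 ]
  [ 0  0     1    -4     1 ]
R2 := R2 + 1/3·R3
  [ 1  0  0   3/2  -4 ]
  [ 0  1  0  -5/3   4 ]
  [ 0  0  1    -4   1 ]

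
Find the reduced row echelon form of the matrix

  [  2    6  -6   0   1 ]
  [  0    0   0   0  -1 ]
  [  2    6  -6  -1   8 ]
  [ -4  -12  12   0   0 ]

[[1, 3, -3, 0, 0], [0, 0, 0, 1, 0], [0, 0, 0, 0, 1], [0, 0, 0, 0, 0]]

R1 -> 1/2·R1
  [  1    3  -3   0  1/2 ]
  [  0    0   0   0   -1 ]
  [  2    6  -6  -1    8 ]
  [ -4  -12  12   0    0 ]
R3 -> R3 − 2·R1
  [  1    3  -3   0  1/2 ]
  [  0    0   0   0   -1 ]
  [  0    0   0  -1    7 ]
  [ -4  -12  12   0    0 ]
R4 -> R4 + 4·R1
  [ 1  3  -3   0  1/2 ]
  [ 0  0   0   0   -1 ]
  [ 0  0   0  -1    7 ]
  [ 0  0   0   0    2 ]
R2 ↔ R3
  [ 1  3  -3   0  1/2 ]
  [ 0  0   0  -1    7 ]
  [ 0  0   0   0   -1 ]
  [ 0  0   0   0    2 ]
R2 -> -1·R2
  [ 1  3  -3  0  1/2 ]
  [ 0  0   0  1   -7 ]
  [ 0  0   0  0   -1 ]
  [ 0  0   0  0    2 ]
R3 -> -1·R3
  [ 1  3  -3  0  1/2 ]
  [ 0  0   0  1   -7 ]
  [ 0  0   0  0    1 ]
  [ 0  0   0  0    2 ]
R4 -> R4 − 2·R3
  [ 1  3  -3  0  1/2 ]
  [ 0  0   0  1   -7 ]
  [ 0  0   0  0    1 ]
  [ 0  0   0  0    0 ]
R2 -> R2 + 7·R3
  [ 1  3  -3  0  1/2 ]
  [ 0  0   0  1    0 ]
  [ 0  0   0  0    1 ]
  [ 0  0   0  0    0 ]
R1 -> R1 − 1/2·R3
  [ 1  3  -3  0  0 ]
  [ 0  0   0  1  0 ]
  [ 0  0   0  0  1 ]
  [ 0  0   0  0  0 ]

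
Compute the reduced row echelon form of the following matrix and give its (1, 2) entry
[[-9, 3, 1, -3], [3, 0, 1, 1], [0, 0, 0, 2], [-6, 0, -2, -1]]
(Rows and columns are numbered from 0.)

ρ1 := -1/9·ρ1
ρ2 := ρ2 − 3·ρ1
ρ4 := ρ4 + 6·ρ1
ρ4 := ρ4 + 2·ρ2
ρ3 := 1/2·ρ3
ρ4 := ρ4 − ρ3
ρ1 := ρ1 − 1/3·ρ3
ρ1 := ρ1 + 1/3·ρ2

4/3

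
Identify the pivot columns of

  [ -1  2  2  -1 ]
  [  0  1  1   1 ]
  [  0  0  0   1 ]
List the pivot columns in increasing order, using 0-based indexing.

0, 1, 3

Multiply R1 by -1.
  [ 1  -2  -2  1 ]
  [ 0   1   1  1 ]
  [ 0   0   0  1 ]
Subtract R3 from R2.
  [ 1  -2  -2  1 ]
  [ 0   1   1  0 ]
  [ 0   0   0  1 ]
Subtract R3 from R1.
  [ 1  -2  -2  0 ]
  [ 0   1   1  0 ]
  [ 0   0   0  1 ]
Add 2 times R2 to R1.
  [ 1  0  0  0 ]
  [ 0  1  1  0 ]
  [ 0  0  0  1 ]
Pivot columns are the columns containing a leading 1.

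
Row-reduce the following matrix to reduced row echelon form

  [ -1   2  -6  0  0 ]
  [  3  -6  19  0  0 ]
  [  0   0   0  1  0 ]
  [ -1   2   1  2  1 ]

R1 ← -1·R1
  [  1  -2   6  0  0 ]
  [  3  -6  19  0  0 ]
  [  0   0   0  1  0 ]
  [ -1   2   1  2  1 ]
R2 ← R2 − 3·R1
  [  1  -2  6  0  0 ]
  [  0   0  1  0  0 ]
  [  0   0  0  1  0 ]
  [ -1   2  1  2  1 ]
R4 ← R4 + R1
  [ 1  -2  6  0  0 ]
  [ 0   0  1  0  0 ]
  [ 0   0  0  1  0 ]
  [ 0   0  7  2  1 ]
R4 ← R4 − 7·R2
  [ 1  -2  6  0  0 ]
  [ 0   0  1  0  0 ]
  [ 0   0  0  1  0 ]
  [ 0   0  0  2  1 ]
R4 ← R4 − 2·R3
  [ 1  -2  6  0  0 ]
  [ 0   0  1  0  0 ]
  [ 0   0  0  1  0 ]
  [ 0   0  0  0  1 ]
R1 ← R1 − 6·R2
  [ 1  -2  0  0  0 ]
  [ 0   0  1  0  0 ]
  [ 0   0  0  1  0 ]
  [ 0   0  0  0  1 ]

[[1, -2, 0, 0, 0], [0, 0, 1, 0, 0], [0, 0, 0, 1, 0], [0, 0, 0, 0, 1]]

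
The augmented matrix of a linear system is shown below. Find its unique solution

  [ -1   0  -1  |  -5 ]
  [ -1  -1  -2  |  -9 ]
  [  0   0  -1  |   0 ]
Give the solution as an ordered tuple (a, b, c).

R1 → -1·R1
  [  1   0   1  |   5 ]
  [ -1  -1  -2  |  -9 ]
  [  0   0  -1  |   0 ]
R2 → R2 + R1
  [ 1   0   1  |   5 ]
  [ 0  -1  -1  |  -4 ]
  [ 0   0  -1  |   0 ]
R2 → -1·R2
  [ 1  0   1  |  5 ]
  [ 0  1   1  |  4 ]
  [ 0  0  -1  |  0 ]
R3 → -1·R3
  [ 1  0  1  |  5 ]
  [ 0  1  1  |  4 ]
  [ 0  0  1  |  0 ]
R2 → R2 − R3
  [ 1  0  1  |  5 ]
  [ 0  1  0  |  4 ]
  [ 0  0  1  |  0 ]
R1 → R1 − R3
  [ 1  0  0  |  5 ]
  [ 0  1  0  |  4 ]
  [ 0  0  1  |  0 ]
Reading off the last column: a = 5, b = 4, c = 0.

(5, 4, 0)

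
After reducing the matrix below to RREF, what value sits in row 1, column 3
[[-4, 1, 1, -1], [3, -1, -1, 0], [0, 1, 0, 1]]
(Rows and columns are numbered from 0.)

R1 → -1/4·R1
  [ 1  -1/4  -1/4  1/4 ]
  [ 3    -1    -1    0 ]
  [ 0     1     0    1 ]
R2 → R2 − 3·R1
  [ 1  -1/4  -1/4   1/4 ]
  [ 0  -1/4  -1/4  -3/4 ]
  [ 0     1     0     1 ]
R2 → -4·R2
  [ 1  -1/4  -1/4  1/4 ]
  [ 0     1     1    3 ]
  [ 0     1     0    1 ]
R3 → R3 − R2
  [ 1  -1/4  -1/4  1/4 ]
  [ 0     1     1    3 ]
  [ 0     0    -1   -2 ]
R3 → -1·R3
  [ 1  -1/4  -1/4  1/4 ]
  [ 0     1     1    3 ]
  [ 0     0     1    2 ]
R2 → R2 − R3
  [ 1  -1/4  -1/4  1/4 ]
  [ 0     1     0    1 ]
  [ 0     0     1    2 ]
R1 → R1 + 1/4·R3
  [ 1  -1/4  0  3/4 ]
  [ 0     1  0    1 ]
  [ 0     0  1    2 ]
R1 → R1 + 1/4·R2
  [ 1  0  0  1 ]
  [ 0  1  0  1 ]
  [ 0  0  1  2 ]

1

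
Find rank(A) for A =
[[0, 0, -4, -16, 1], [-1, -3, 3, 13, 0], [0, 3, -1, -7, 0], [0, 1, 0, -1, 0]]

R1 ↔ R2
  [ -1  -3   3   13  0 ]
  [  0   0  -4  -16  1 ]
  [  0   3  -1   -7  0 ]
  [  0   1   0   -1  0 ]
R1 ← -1·R1
  [ 1  3  -3  -13  0 ]
  [ 0  0  -4  -16  1 ]
  [ 0  3  -1   -7  0 ]
  [ 0  1   0   -1  0 ]
R2 ↔ R3
  [ 1  3  -3  -13  0 ]
  [ 0  3  -1   -7  0 ]
  [ 0  0  -4  -16  1 ]
  [ 0  1   0   -1  0 ]
R2 ← 1/3·R2
  [ 1  3    -3   -13  0 ]
  [ 0  1  -1/3  -7/3  0 ]
  [ 0  0    -4   -16  1 ]
  [ 0  1     0    -1  0 ]
R4 ← R4 − R2
  [ 1  3    -3   -13  0 ]
  [ 0  1  -1/3  -7/3  0 ]
  [ 0  0    -4   -16  1 ]
  [ 0  0   1/3   4/3  0 ]
R3 ← -1/4·R3
  [ 1  3    -3   -13     0 ]
  [ 0  1  -1/3  -7/3     0 ]
  [ 0  0     1     4  -1/4 ]
  [ 0  0   1/3   4/3     0 ]
R4 ← R4 − 1/3·R3
  [ 1  3    -3   -13     0 ]
  [ 0  1  -1/3  -7/3     0 ]
  [ 0  0     1     4  -1/4 ]
  [ 0  0     0     0  1/12 ]
R4 ← 12·R4
  [ 1  3    -3   -13     0 ]
  [ 0  1  -1/3  -7/3     0 ]
  [ 0  0     1     4  -1/4 ]
  [ 0  0     0     0     1 ]
R3 ← R3 + 1/4·R4
  [ 1  3    -3   -13  0 ]
  [ 0  1  -1/3  -7/3  0 ]
  [ 0  0     1     4  0 ]
  [ 0  0     0     0  1 ]
R2 ← R2 + 1/3·R3
  [ 1  3  -3  -13  0 ]
  [ 0  1   0   -1  0 ]
  [ 0  0   1    4  0 ]
  [ 0  0   0    0  1 ]
R1 ← R1 + 3·R3
  [ 1  3  0  -1  0 ]
  [ 0  1  0  -1  0 ]
  [ 0  0  1   4  0 ]
  [ 0  0  0   0  1 ]
R1 ← R1 − 3·R2
  [ 1  0  0   2  0 ]
  [ 0  1  0  -1  0 ]
  [ 0  0  1   4  0 ]
  [ 0  0  0   0  1 ]
The reduced form has 4 nonzero rows.

rank = 4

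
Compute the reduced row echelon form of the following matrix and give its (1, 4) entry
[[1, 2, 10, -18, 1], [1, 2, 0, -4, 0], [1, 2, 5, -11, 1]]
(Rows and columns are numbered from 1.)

Subtract ρ1 from ρ2.
  [ 1  2   10  -18   1 ]
  [ 0  0  -10   14  -1 ]
  [ 1  2    5  -11   1 ]
Subtract ρ1 from ρ3.
  [ 1  2   10  -18   1 ]
  [ 0  0  -10   14  -1 ]
  [ 0  0   -5    7   0 ]
Multiply ρ2 by -1/10.
  [ 1  2  10   -18     1 ]
  [ 0  0   1  -7/5  1/10 ]
  [ 0  0  -5     7     0 ]
Add 5 times ρ2 to ρ3.
  [ 1  2  10   -18     1 ]
  [ 0  0   1  -7/5  1/10 ]
  [ 0  0   0     0   1/2 ]
Multiply ρ3 by 2.
  [ 1  2  10   -18     1 ]
  [ 0  0   1  -7/5  1/10 ]
  [ 0  0   0     0     1 ]
Subtract 1/10 times ρ3 from ρ2.
  [ 1  2  10   -18  1 ]
  [ 0  0   1  -7/5  0 ]
  [ 0  0   0     0  1 ]
Subtract ρ3 from ρ1.
  [ 1  2  10   -18  0 ]
  [ 0  0   1  -7/5  0 ]
  [ 0  0   0     0  1 ]
Subtract 10 times ρ2 from ρ1.
  [ 1  2  0    -4  0 ]
  [ 0  0  1  -7/5  0 ]
  [ 0  0  0     0  1 ]

-4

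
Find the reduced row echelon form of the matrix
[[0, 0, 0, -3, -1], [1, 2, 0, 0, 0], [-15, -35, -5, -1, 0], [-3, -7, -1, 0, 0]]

ρ1 ↔ ρ2
  [   1    2   0   0   0 ]
  [   0    0   0  -3  -1 ]
  [ -15  -35  -5  -1   0 ]
  [  -3   -7  -1   0   0 ]
ρ3 := ρ3 + 15·ρ1
  [  1   2   0   0   0 ]
  [  0   0   0  -3  -1 ]
  [  0  -5  -5  -1   0 ]
  [ -3  -7  -1   0   0 ]
ρ4 := ρ4 + 3·ρ1
  [ 1   2   0   0   0 ]
  [ 0   0   0  -3  -1 ]
  [ 0  -5  -5  -1   0 ]
  [ 0  -1  -1   0   0 ]
ρ2 ↔ ρ3
  [ 1   2   0   0   0 ]
  [ 0  -5  -5  -1   0 ]
  [ 0   0   0  -3  -1 ]
  [ 0  -1  -1   0   0 ]
ρ2 := -1/5·ρ2
  [ 1   2   0    0   0 ]
  [ 0   1   1  1/5   0 ]
  [ 0   0   0   -3  -1 ]
  [ 0  -1  -1    0   0 ]
ρ4 := ρ4 + ρ2
  [ 1  2  0    0   0 ]
  [ 0  1  1  1/5   0 ]
  [ 0  0  0   -3  -1 ]
  [ 0  0  0  1/5   0 ]
ρ3 := -1/3·ρ3
  [ 1  2  0    0    0 ]
  [ 0  1  1  1/5    0 ]
  [ 0  0  0    1  1/3 ]
  [ 0  0  0  1/5    0 ]
ρ4 := ρ4 − 1/5·ρ3
  [ 1  2  0    0      0 ]
  [ 0  1  1  1/5      0 ]
  [ 0  0  0    1    1/3 ]
  [ 0  0  0    0  -1/15 ]
ρ4 := -15·ρ4
  [ 1  2  0    0    0 ]
  [ 0  1  1  1/5    0 ]
  [ 0  0  0    1  1/3 ]
  [ 0  0  0    0    1 ]
ρ3 := ρ3 − 1/3·ρ4
  [ 1  2  0    0  0 ]
  [ 0  1  1  1/5  0 ]
  [ 0  0  0    1  0 ]
  [ 0  0  0    0  1 ]
ρ2 := ρ2 − 1/5·ρ3
  [ 1  2  0  0  0 ]
  [ 0  1  1  0  0 ]
  [ 0  0  0  1  0 ]
  [ 0  0  0  0  1 ]
ρ1 := ρ1 − 2·ρ2
  [ 1  0  -2  0  0 ]
  [ 0  1   1  0  0 ]
  [ 0  0   0  1  0 ]
  [ 0  0   0  0  1 ]

[[1, 0, -2, 0, 0], [0, 1, 1, 0, 0], [0, 0, 0, 1, 0], [0, 0, 0, 0, 1]]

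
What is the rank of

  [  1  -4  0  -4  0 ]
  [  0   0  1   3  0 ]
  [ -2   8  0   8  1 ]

Add 2 times R1 to R3.
  [ 1  -4  0  -4  0 ]
  [ 0   0  1   3  0 ]
  [ 0   0  0   0  1 ]
The reduced form has 3 nonzero rows.

rank = 3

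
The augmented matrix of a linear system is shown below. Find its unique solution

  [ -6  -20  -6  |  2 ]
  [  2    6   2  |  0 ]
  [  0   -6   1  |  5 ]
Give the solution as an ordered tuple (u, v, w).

(4, -1, -1)

ρ1 -> -1/6·ρ1
  [ 1  10/3  1  |  -1/3 ]
  [ 2     6  2  |     0 ]
  [ 0    -6  1  |     5 ]
ρ2 -> ρ2 − 2·ρ1
  [ 1  10/3  1  |  -1/3 ]
  [ 0  -2/3  0  |   2/3 ]
  [ 0    -6  1  |     5 ]
ρ2 -> -3/2·ρ2
  [ 1  10/3  1  |  -1/3 ]
  [ 0     1  0  |    -1 ]
  [ 0    -6  1  |     5 ]
ρ3 -> ρ3 + 6·ρ2
  [ 1  10/3  1  |  -1/3 ]
  [ 0     1  0  |    -1 ]
  [ 0     0  1  |    -1 ]
ρ1 -> ρ1 − ρ3
  [ 1  10/3  0  |  2/3 ]
  [ 0     1  0  |   -1 ]
  [ 0     0  1  |   -1 ]
ρ1 -> ρ1 − 10/3·ρ2
  [ 1  0  0  |   4 ]
  [ 0  1  0  |  -1 ]
  [ 0  0  1  |  -1 ]
Reading off the last column: u = 4, v = -1, w = -1.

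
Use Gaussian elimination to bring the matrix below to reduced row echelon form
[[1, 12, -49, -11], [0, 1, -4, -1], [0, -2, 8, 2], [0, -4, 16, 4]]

[[1, 0, -1, 1], [0, 1, -4, -1], [0, 0, 0, 0], [0, 0, 0, 0]]

r3 := r3 + 2·r2
  [ 1  12  -49  -11 ]
  [ 0   1   -4   -1 ]
  [ 0   0    0    0 ]
  [ 0  -4   16    4 ]
r4 := r4 + 4·r2
  [ 1  12  -49  -11 ]
  [ 0   1   -4   -1 ]
  [ 0   0    0    0 ]
  [ 0   0    0    0 ]
r1 := r1 − 12·r2
  [ 1  0  -1   1 ]
  [ 0  1  -4  -1 ]
  [ 0  0   0   0 ]
  [ 0  0   0   0 ]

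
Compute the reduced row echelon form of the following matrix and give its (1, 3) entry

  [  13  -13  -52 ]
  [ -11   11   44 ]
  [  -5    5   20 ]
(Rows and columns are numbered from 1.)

Multiply R1 by 1/13.
  [   1  -1  -4 ]
  [ -11  11  44 ]
  [  -5   5  20 ]
Add 11 times R1 to R2.
  [  1  -1  -4 ]
  [  0   0   0 ]
  [ -5   5  20 ]
Add 5 times R1 to R3.
  [ 1  -1  -4 ]
  [ 0   0   0 ]
  [ 0   0   0 ]

-4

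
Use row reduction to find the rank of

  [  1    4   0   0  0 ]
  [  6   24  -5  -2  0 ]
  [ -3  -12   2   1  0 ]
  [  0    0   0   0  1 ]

rank = 4

Subtract 6 times R1 from R2.
Add 3 times R1 to R3.
Multiply R2 by -1/5.
Subtract 2 times R2 from R3.
Multiply R3 by 5.
Subtract 2/5 times R3 from R2.
The reduced form has 4 nonzero rows.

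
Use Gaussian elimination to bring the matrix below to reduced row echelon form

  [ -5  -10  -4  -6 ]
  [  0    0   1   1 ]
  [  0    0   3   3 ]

R1 → -1/5·R1
  [ 1  2  4/5  6/5 ]
  [ 0  0    1    1 ]
  [ 0  0    3    3 ]
R3 → R3 − 3·R2
  [ 1  2  4/5  6/5 ]
  [ 0  0    1    1 ]
  [ 0  0    0    0 ]
R1 → R1 − 4/5·R2
  [ 1  2  0  2/5 ]
  [ 0  0  1    1 ]
  [ 0  0  0    0 ]

[[1, 2, 0, 2/5], [0, 0, 1, 1], [0, 0, 0, 0]]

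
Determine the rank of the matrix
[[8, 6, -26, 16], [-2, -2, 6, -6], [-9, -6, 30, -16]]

rank = 3

r1 ← 1/8·r1
  [  1  3/4  -13/4    2 ]
  [ -2   -2      6   -6 ]
  [ -9   -6     30  -16 ]
r2 ← r2 + 2·r1
  [  1   3/4  -13/4    2 ]
  [  0  -1/2   -1/2   -2 ]
  [ -9    -6     30  -16 ]
r3 ← r3 + 9·r1
  [ 1   3/4  -13/4   2 ]
  [ 0  -1/2   -1/2  -2 ]
  [ 0   3/4    3/4   2 ]
r2 ← -2·r2
  [ 1  3/4  -13/4  2 ]
  [ 0    1      1  4 ]
  [ 0  3/4    3/4  2 ]
r3 ← r3 − 3/4·r2
  [ 1  3/4  -13/4   2 ]
  [ 0    1      1   4 ]
  [ 0    0      0  -1 ]
r3 ← -1·r3
  [ 1  3/4  -13/4  2 ]
  [ 0    1      1  4 ]
  [ 0    0      0  1 ]
r2 ← r2 − 4·r3
  [ 1  3/4  -13/4  2 ]
  [ 0    1      1  0 ]
  [ 0    0      0  1 ]
r1 ← r1 − 2·r3
  [ 1  3/4  -13/4  0 ]
  [ 0    1      1  0 ]
  [ 0    0      0  1 ]
r1 ← r1 − 3/4·r2
  [ 1  0  -4  0 ]
  [ 0  1   1  0 ]
  [ 0  0   0  1 ]
The reduced form has 3 nonzero rows.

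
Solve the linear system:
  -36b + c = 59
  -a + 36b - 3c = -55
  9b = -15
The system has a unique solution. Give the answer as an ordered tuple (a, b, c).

Form the augmented matrix and row-reduce:
  [  0  -36   1  |   59 ]
  [ -1   36  -3  |  -55 ]
  [  0    9   0  |  -15 ]
ρ1 ↔ ρ2
  [ -1   36  -3  |  -55 ]
  [  0  -36   1  |   59 ]
  [  0    9   0  |  -15 ]
ρ1 → -1·ρ1
  [ 1  -36  3  |   55 ]
  [ 0  -36  1  |   59 ]
  [ 0    9  0  |  -15 ]
ρ2 → -1/36·ρ2
  [ 1  -36      3  |      55 ]
  [ 0    1  -1/36  |  -59/36 ]
  [ 0    9      0  |     -15 ]
ρ3 → ρ3 − 9·ρ2
  [ 1  -36      3  |      55 ]
  [ 0    1  -1/36  |  -59/36 ]
  [ 0    0    1/4  |    -1/4 ]
ρ3 → 4·ρ3
  [ 1  -36      3  |      55 ]
  [ 0    1  -1/36  |  -59/36 ]
  [ 0    0      1  |      -1 ]
ρ2 → ρ2 + 1/36·ρ3
  [ 1  -36  3  |    55 ]
  [ 0    1  0  |  -5/3 ]
  [ 0    0  1  |    -1 ]
ρ1 → ρ1 − 3·ρ3
  [ 1  -36  0  |    58 ]
  [ 0    1  0  |  -5/3 ]
  [ 0    0  1  |    -1 ]
ρ1 → ρ1 + 36·ρ2
  [ 1  0  0  |    -2 ]
  [ 0  1  0  |  -5/3 ]
  [ 0  0  1  |    -1 ]
Reading off the last column: a = -2, b = -5/3, c = -1.

(-2, -5/3, -1)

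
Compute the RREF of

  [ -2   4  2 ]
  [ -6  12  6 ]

R1 -> -1/2·R1
R2 -> R2 + 6·R1

[[1, -2, -1], [0, 0, 0]]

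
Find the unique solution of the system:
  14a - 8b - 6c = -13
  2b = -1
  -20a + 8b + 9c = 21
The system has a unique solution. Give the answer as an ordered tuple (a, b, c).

Form the augmented matrix and row-reduce:
  [  14  -8  -6  |  -13 ]
  [   0   2   0  |   -1 ]
  [ -20   8   9  |   21 ]
r1 ← 1/14·r1
  [   1  -4/7  -3/7  |  -13/14 ]
  [   0     2     0  |      -1 ]
  [ -20     8     9  |      21 ]
r3 ← r3 + 20·r1
  [ 1   -4/7  -3/7  |  -13/14 ]
  [ 0      2     0  |      -1 ]
  [ 0  -24/7   3/7  |    17/7 ]
r2 ← 1/2·r2
  [ 1   -4/7  -3/7  |  -13/14 ]
  [ 0      1     0  |    -1/2 ]
  [ 0  -24/7   3/7  |    17/7 ]
r3 ← r3 + 24/7·r2
  [ 1  -4/7  -3/7  |  -13/14 ]
  [ 0     1     0  |    -1/2 ]
  [ 0     0   3/7  |     5/7 ]
r3 ← 7/3·r3
  [ 1  -4/7  -3/7  |  -13/14 ]
  [ 0     1     0  |    -1/2 ]
  [ 0     0     1  |     5/3 ]
r1 ← r1 + 3/7·r3
  [ 1  -4/7  0  |  -3/14 ]
  [ 0     1  0  |   -1/2 ]
  [ 0     0  1  |    5/3 ]
r1 ← r1 + 4/7·r2
  [ 1  0  0  |  -1/2 ]
  [ 0  1  0  |  -1/2 ]
  [ 0  0  1  |   5/3 ]
Reading off the last column: a = -1/2, b = -1/2, c = 5/3.

(-1/2, -1/2, 5/3)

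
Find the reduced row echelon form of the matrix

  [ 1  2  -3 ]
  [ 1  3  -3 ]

[[1, 0, -3], [0, 1, 0]]

R2 -> R2 − R1
R1 -> R1 − 2·R2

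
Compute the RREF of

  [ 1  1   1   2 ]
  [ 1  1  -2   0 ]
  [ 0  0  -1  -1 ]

r2 -> r2 − r1
  [ 1  1   1   2 ]
  [ 0  0  -3  -2 ]
  [ 0  0  -1  -1 ]
r2 -> -1/3·r2
  [ 1  1   1    2 ]
  [ 0  0   1  2/3 ]
  [ 0  0  -1   -1 ]
r3 -> r3 + r2
  [ 1  1  1     2 ]
  [ 0  0  1   2/3 ]
  [ 0  0  0  -1/3 ]
r3 -> -3·r3
  [ 1  1  1    2 ]
  [ 0  0  1  2/3 ]
  [ 0  0  0    1 ]
r2 -> r2 − 2/3·r3
  [ 1  1  1  2 ]
  [ 0  0  1  0 ]
  [ 0  0  0  1 ]
r1 -> r1 − 2·r3
  [ 1  1  1  0 ]
  [ 0  0  1  0 ]
  [ 0  0  0  1 ]
r1 -> r1 − r2
  [ 1  1  0  0 ]
  [ 0  0  1  0 ]
  [ 0  0  0  1 ]

[[1, 1, 0, 0], [0, 0, 1, 0], [0, 0, 0, 1]]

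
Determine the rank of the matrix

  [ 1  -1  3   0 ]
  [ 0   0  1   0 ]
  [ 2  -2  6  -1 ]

rank = 3

ρ3 := ρ3 − 2·ρ1
  [ 1  -1  3   0 ]
  [ 0   0  1   0 ]
  [ 0   0  0  -1 ]
ρ3 := -1·ρ3
  [ 1  -1  3  0 ]
  [ 0   0  1  0 ]
  [ 0   0  0  1 ]
ρ1 := ρ1 − 3·ρ2
  [ 1  -1  0  0 ]
  [ 0   0  1  0 ]
  [ 0   0  0  1 ]
The reduced form has 3 nonzero rows.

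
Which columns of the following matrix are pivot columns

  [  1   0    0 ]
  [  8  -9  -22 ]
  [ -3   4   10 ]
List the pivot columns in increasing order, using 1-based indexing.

1, 2, 3

ρ2 := ρ2 − 8·ρ1
ρ3 := ρ3 + 3·ρ1
ρ2 := -1/9·ρ2
ρ3 := ρ3 − 4·ρ2
ρ3 := 9/2·ρ3
ρ2 := ρ2 − 22/9·ρ3
Pivot columns are the columns containing a leading 1.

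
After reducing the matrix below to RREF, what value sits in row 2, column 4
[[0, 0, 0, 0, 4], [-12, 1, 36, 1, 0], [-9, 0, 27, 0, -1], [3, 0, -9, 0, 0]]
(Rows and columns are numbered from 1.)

1

Swap R1 and R2.
  [ -12  1  36  1   0 ]
  [   0  0   0  0   4 ]
  [  -9  0  27  0  -1 ]
  [   3  0  -9  0   0 ]
Multiply R1 by -1/12.
  [  1  -1/12  -3  -1/12   0 ]
  [  0      0   0      0   4 ]
  [ -9      0  27      0  -1 ]
  [  3      0  -9      0   0 ]
Add 9 times R1 to R3.
  [ 1  -1/12  -3  -1/12   0 ]
  [ 0      0   0      0   4 ]
  [ 0   -3/4   0   -3/4  -1 ]
  [ 3      0  -9      0   0 ]
Subtract 3 times R1 from R4.
  [ 1  -1/12  -3  -1/12   0 ]
  [ 0      0   0      0   4 ]
  [ 0   -3/4   0   -3/4  -1 ]
  [ 0    1/4   0    1/4   0 ]
Swap R2 and R3.
  [ 1  -1/12  -3  -1/12   0 ]
  [ 0   -3/4   0   -3/4  -1 ]
  [ 0      0   0      0   4 ]
  [ 0    1/4   0    1/4   0 ]
Multiply R2 by -4/3.
  [ 1  -1/12  -3  -1/12    0 ]
  [ 0      1   0      1  4/3 ]
  [ 0      0   0      0    4 ]
  [ 0    1/4   0    1/4    0 ]
Subtract 1/4 times R2 from R4.
  [ 1  -1/12  -3  -1/12     0 ]
  [ 0      1   0      1   4/3 ]
  [ 0      0   0      0     4 ]
  [ 0      0   0      0  -1/3 ]
Multiply R3 by 1/4.
  [ 1  -1/12  -3  -1/12     0 ]
  [ 0      1   0      1   4/3 ]
  [ 0      0   0      0     1 ]
  [ 0      0   0      0  -1/3 ]
Add 1/3 times R3 to R4.
  [ 1  -1/12  -3  -1/12    0 ]
  [ 0      1   0      1  4/3 ]
  [ 0      0   0      0    1 ]
  [ 0      0   0      0    0 ]
Subtract 4/3 times R3 from R2.
  [ 1  -1/12  -3  -1/12  0 ]
  [ 0      1   0      1  0 ]
  [ 0      0   0      0  1 ]
  [ 0      0   0      0  0 ]
Add 1/12 times R2 to R1.
  [ 1  0  -3  0  0 ]
  [ 0  1   0  1  0 ]
  [ 0  0   0  0  1 ]
  [ 0  0   0  0  0 ]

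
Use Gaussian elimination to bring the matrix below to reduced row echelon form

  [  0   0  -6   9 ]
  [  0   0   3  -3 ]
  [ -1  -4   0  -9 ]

[[1, 4, 0, 0], [0, 0, 1, 0], [0, 0, 0, 1]]

Swap R1 and R3.
  [ -1  -4   0  -9 ]
  [  0   0   3  -3 ]
  [  0   0  -6   9 ]
Multiply R1 by -1.
  [ 1  4   0   9 ]
  [ 0  0   3  -3 ]
  [ 0  0  -6   9 ]
Multiply R2 by 1/3.
  [ 1  4   0   9 ]
  [ 0  0   1  -1 ]
  [ 0  0  -6   9 ]
Add 6 times R2 to R3.
  [ 1  4  0   9 ]
  [ 0  0  1  -1 ]
  [ 0  0  0   3 ]
Multiply R3 by 1/3.
  [ 1  4  0   9 ]
  [ 0  0  1  -1 ]
  [ 0  0  0   1 ]
Add R3 to R2.
  [ 1  4  0  9 ]
  [ 0  0  1  0 ]
  [ 0  0  0  1 ]
Subtract 9 times R3 from R1.
  [ 1  4  0  0 ]
  [ 0  0  1  0 ]
  [ 0  0  0  1 ]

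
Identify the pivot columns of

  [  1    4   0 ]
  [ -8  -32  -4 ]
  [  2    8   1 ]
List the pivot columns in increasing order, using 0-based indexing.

0, 2

R2 ← R2 + 8·R1
  [ 1  4   0 ]
  [ 0  0  -4 ]
  [ 2  8   1 ]
R3 ← R3 − 2·R1
  [ 1  4   0 ]
  [ 0  0  -4 ]
  [ 0  0   1 ]
R2 ← -1/4·R2
  [ 1  4  0 ]
  [ 0  0  1 ]
  [ 0  0  1 ]
R3 ← R3 − R2
  [ 1  4  0 ]
  [ 0  0  1 ]
  [ 0  0  0 ]
Pivot columns are the columns containing a leading 1.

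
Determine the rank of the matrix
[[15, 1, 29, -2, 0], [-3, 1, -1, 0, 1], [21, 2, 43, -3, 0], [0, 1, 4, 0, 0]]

R1 → 1/15·R1
R2 → R2 + 3·R1
R3 → R3 − 21·R1
R2 → 5/6·R2
R3 → R3 − 3/5·R2
R4 → R4 − R2
R3 ↔ R4
R3 → 3·R3
R4 → -2·R4
R3 → R3 + 5/2·R4
R2 → R2 − 5/6·R4
R2 → R2 + 1/3·R3
R1 → R1 + 2/15·R3
R1 → R1 − 1/15·R2
The reduced form has 4 nonzero rows.

rank = 4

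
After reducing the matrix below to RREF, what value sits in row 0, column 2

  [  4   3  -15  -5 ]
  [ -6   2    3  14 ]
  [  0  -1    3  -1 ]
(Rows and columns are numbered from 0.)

R1 -> 1/4·R1
  [  1  3/4  -15/4  -5/4 ]
  [ -6    2      3    14 ]
  [  0   -1      3    -1 ]
R2 -> R2 + 6·R1
  [ 1   3/4  -15/4  -5/4 ]
  [ 0  13/2  -39/2  13/2 ]
  [ 0    -1      3    -1 ]
R2 -> 2/13·R2
  [ 1  3/4  -15/4  -5/4 ]
  [ 0    1     -3     1 ]
  [ 0   -1      3    -1 ]
R3 -> R3 + R2
  [ 1  3/4  -15/4  -5/4 ]
  [ 0    1     -3     1 ]
  [ 0    0      0     0 ]
R1 -> R1 − 3/4·R2
  [ 1  0  -3/2  -2 ]
  [ 0  1    -3   1 ]
  [ 0  0     0   0 ]

-3/2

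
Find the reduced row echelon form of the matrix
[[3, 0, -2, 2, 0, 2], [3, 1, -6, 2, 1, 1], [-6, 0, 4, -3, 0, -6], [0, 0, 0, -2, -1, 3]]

[[1, 0, -2/3, 0, 0, 2], [0, 1, -4, 0, 0, -2], [0, 0, 0, 1, 0, -2], [0, 0, 0, 0, 1, 1]]

r1 := 1/3·r1
  [  1  0  -2/3  2/3   0  2/3 ]
  [  3  1    -6    2   1    1 ]
  [ -6  0     4   -3   0   -6 ]
  [  0  0     0   -2  -1    3 ]
r2 := r2 − 3·r1
  [  1  0  -2/3  2/3   0  2/3 ]
  [  0  1    -4    0   1   -1 ]
  [ -6  0     4   -3   0   -6 ]
  [  0  0     0   -2  -1    3 ]
r3 := r3 + 6·r1
  [ 1  0  -2/3  2/3   0  2/3 ]
  [ 0  1    -4    0   1   -1 ]
  [ 0  0     0    1   0   -2 ]
  [ 0  0     0   -2  -1    3 ]
r4 := r4 + 2·r3
  [ 1  0  -2/3  2/3   0  2/3 ]
  [ 0  1    -4    0   1   -1 ]
  [ 0  0     0    1   0   -2 ]
  [ 0  0     0    0  -1   -1 ]
r4 := -1·r4
  [ 1  0  -2/3  2/3  0  2/3 ]
  [ 0  1    -4    0  1   -1 ]
  [ 0  0     0    1  0   -2 ]
  [ 0  0     0    0  1    1 ]
r2 := r2 − r4
  [ 1  0  -2/3  2/3  0  2/3 ]
  [ 0  1    -4    0  0   -2 ]
  [ 0  0     0    1  0   -2 ]
  [ 0  0     0    0  1    1 ]
r1 := r1 − 2/3·r3
  [ 1  0  -2/3  0  0   2 ]
  [ 0  1    -4  0  0  -2 ]
  [ 0  0     0  1  0  -2 ]
  [ 0  0     0  0  1   1 ]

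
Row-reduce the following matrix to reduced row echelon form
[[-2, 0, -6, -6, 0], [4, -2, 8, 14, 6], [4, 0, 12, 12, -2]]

[[1, 0, 3, 3, 0], [0, 1, 2, -1, 0], [0, 0, 0, 0, 1]]

R1 ← -1/2·R1
  [ 1   0   3   3   0 ]
  [ 4  -2   8  14   6 ]
  [ 4   0  12  12  -2 ]
R2 ← R2 − 4·R1
  [ 1   0   3   3   0 ]
  [ 0  -2  -4   2   6 ]
  [ 4   0  12  12  -2 ]
R3 ← R3 − 4·R1
  [ 1   0   3  3   0 ]
  [ 0  -2  -4  2   6 ]
  [ 0   0   0  0  -2 ]
R2 ← -1/2·R2
  [ 1  0  3   3   0 ]
  [ 0  1  2  -1  -3 ]
  [ 0  0  0   0  -2 ]
R3 ← -1/2·R3
  [ 1  0  3   3   0 ]
  [ 0  1  2  -1  -3 ]
  [ 0  0  0   0   1 ]
R2 ← R2 + 3·R3
  [ 1  0  3   3  0 ]
  [ 0  1  2  -1  0 ]
  [ 0  0  0   0  1 ]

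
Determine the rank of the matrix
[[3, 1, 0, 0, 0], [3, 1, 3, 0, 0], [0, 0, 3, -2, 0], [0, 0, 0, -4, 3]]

ρ1 ← 1/3·ρ1
  [ 1  1/3  0   0  0 ]
  [ 3    1  3   0  0 ]
  [ 0    0  3  -2  0 ]
  [ 0    0  0  -4  3 ]
ρ2 ← ρ2 − 3·ρ1
  [ 1  1/3  0   0  0 ]
  [ 0    0  3   0  0 ]
  [ 0    0  3  -2  0 ]
  [ 0    0  0  -4  3 ]
ρ2 ← 1/3·ρ2
  [ 1  1/3  0   0  0 ]
  [ 0    0  1   0  0 ]
  [ 0    0  3  -2  0 ]
  [ 0    0  0  -4  3 ]
ρ3 ← ρ3 − 3·ρ2
  [ 1  1/3  0   0  0 ]
  [ 0    0  1   0  0 ]
  [ 0    0  0  -2  0 ]
  [ 0    0  0  -4  3 ]
ρ3 ← -1/2·ρ3
  [ 1  1/3  0   0  0 ]
  [ 0    0  1   0  0 ]
  [ 0    0  0   1  0 ]
  [ 0    0  0  -4  3 ]
ρ4 ← ρ4 + 4·ρ3
  [ 1  1/3  0  0  0 ]
  [ 0    0  1  0  0 ]
  [ 0    0  0  1  0 ]
  [ 0    0  0  0  3 ]
ρ4 ← 1/3·ρ4
  [ 1  1/3  0  0  0 ]
  [ 0    0  1  0  0 ]
  [ 0    0  0  1  0 ]
  [ 0    0  0  0  1 ]
The reduced form has 4 nonzero rows.

rank = 4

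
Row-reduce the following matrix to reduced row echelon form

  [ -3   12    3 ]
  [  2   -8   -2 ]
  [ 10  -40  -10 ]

r1 := -1/3·r1
  [  1   -4   -1 ]
  [  2   -8   -2 ]
  [ 10  -40  -10 ]
r2 := r2 − 2·r1
  [  1   -4   -1 ]
  [  0    0    0 ]
  [ 10  -40  -10 ]
r3 := r3 − 10·r1
  [ 1  -4  -1 ]
  [ 0   0   0 ]
  [ 0   0   0 ]

[[1, -4, -1], [0, 0, 0], [0, 0, 0]]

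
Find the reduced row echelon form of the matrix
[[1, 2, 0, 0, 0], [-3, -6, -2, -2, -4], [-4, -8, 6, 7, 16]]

[[1, 2, 0, 0, 0], [0, 0, 1, 0, -2], [0, 0, 0, 1, 4]]

ρ2 → ρ2 + 3·ρ1
  [  1   2   0   0   0 ]
  [  0   0  -2  -2  -4 ]
  [ -4  -8   6   7  16 ]
ρ3 → ρ3 + 4·ρ1
  [ 1  2   0   0   0 ]
  [ 0  0  -2  -2  -4 ]
  [ 0  0   6   7  16 ]
ρ2 → -1/2·ρ2
  [ 1  2  0  0   0 ]
  [ 0  0  1  1   2 ]
  [ 0  0  6  7  16 ]
ρ3 → ρ3 − 6·ρ2
  [ 1  2  0  0  0 ]
  [ 0  0  1  1  2 ]
  [ 0  0  0  1  4 ]
ρ2 → ρ2 − ρ3
  [ 1  2  0  0   0 ]
  [ 0  0  1  0  -2 ]
  [ 0  0  0  1   4 ]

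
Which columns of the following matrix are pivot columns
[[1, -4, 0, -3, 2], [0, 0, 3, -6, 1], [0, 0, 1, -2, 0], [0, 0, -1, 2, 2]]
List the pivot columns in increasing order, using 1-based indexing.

R2 → 1/3·R2
  [ 1  -4   0  -3    2 ]
  [ 0   0   1  -2  1/3 ]
  [ 0   0   1  -2    0 ]
  [ 0   0  -1   2    2 ]
R3 → R3 − R2
  [ 1  -4   0  -3     2 ]
  [ 0   0   1  -2   1/3 ]
  [ 0   0   0   0  -1/3 ]
  [ 0   0  -1   2     2 ]
R4 → R4 + R2
  [ 1  -4  0  -3     2 ]
  [ 0   0  1  -2   1/3 ]
  [ 0   0  0   0  -1/3 ]
  [ 0   0  0   0   7/3 ]
R3 → -3·R3
  [ 1  -4  0  -3    2 ]
  [ 0   0  1  -2  1/3 ]
  [ 0   0  0   0    1 ]
  [ 0   0  0   0  7/3 ]
R4 → R4 − 7/3·R3
  [ 1  -4  0  -3    2 ]
  [ 0   0  1  -2  1/3 ]
  [ 0   0  0   0    1 ]
  [ 0   0  0   0    0 ]
R2 → R2 − 1/3·R3
  [ 1  -4  0  -3  2 ]
  [ 0   0  1  -2  0 ]
  [ 0   0  0   0  1 ]
  [ 0   0  0   0  0 ]
R1 → R1 − 2·R3
  [ 1  -4  0  -3  0 ]
  [ 0   0  1  -2  0 ]
  [ 0   0  0   0  1 ]
  [ 0   0  0   0  0 ]
Pivot columns are the columns containing a leading 1.

1, 3, 5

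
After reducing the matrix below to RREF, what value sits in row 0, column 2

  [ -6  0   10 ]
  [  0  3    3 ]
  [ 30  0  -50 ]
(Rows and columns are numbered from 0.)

-5/3

r1 ← -1/6·r1
  [  1  0  -5/3 ]
  [  0  3     3 ]
  [ 30  0   -50 ]
r3 ← r3 − 30·r1
  [ 1  0  -5/3 ]
  [ 0  3     3 ]
  [ 0  0     0 ]
r2 ← 1/3·r2
  [ 1  0  -5/3 ]
  [ 0  1     1 ]
  [ 0  0     0 ]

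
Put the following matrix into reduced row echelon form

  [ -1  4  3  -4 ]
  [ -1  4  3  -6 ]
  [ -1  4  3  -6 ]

[[1, -4, -3, 0], [0, 0, 0, 1], [0, 0, 0, 0]]

R1 -> -1·R1
  [  1  -4  -3   4 ]
  [ -1   4   3  -6 ]
  [ -1   4   3  -6 ]
R2 -> R2 + R1
  [  1  -4  -3   4 ]
  [  0   0   0  -2 ]
  [ -1   4   3  -6 ]
R3 -> R3 + R1
  [ 1  -4  -3   4 ]
  [ 0   0   0  -2 ]
  [ 0   0   0  -2 ]
R2 -> -1/2·R2
  [ 1  -4  -3   4 ]
  [ 0   0   0   1 ]
  [ 0   0   0  -2 ]
R3 -> R3 + 2·R2
  [ 1  -4  -3  4 ]
  [ 0   0   0  1 ]
  [ 0   0   0  0 ]
R1 -> R1 − 4·R2
  [ 1  -4  -3  0 ]
  [ 0   0   0  1 ]
  [ 0   0   0  0 ]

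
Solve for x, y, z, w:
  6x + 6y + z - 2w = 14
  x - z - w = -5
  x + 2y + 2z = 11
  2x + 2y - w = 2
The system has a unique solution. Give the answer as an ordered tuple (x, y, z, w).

Form the augmented matrix and row-reduce:
  [ 6  6   1  -2  |  14 ]
  [ 1  0  -1  -1  |  -5 ]
  [ 1  2   2   0  |  11 ]
  [ 2  2   0  -1  |   2 ]
ρ1 := 1/6·ρ1
  [ 1  1  1/6  -1/3  |  7/3 ]
  [ 1  0   -1    -1  |   -5 ]
  [ 1  2    2     0  |   11 ]
  [ 2  2    0    -1  |    2 ]
ρ2 := ρ2 − ρ1
  [ 1   1   1/6  -1/3  |    7/3 ]
  [ 0  -1  -7/6  -2/3  |  -22/3 ]
  [ 1   2     2     0  |     11 ]
  [ 2   2     0    -1  |      2 ]
ρ3 := ρ3 − ρ1
  [ 1   1   1/6  -1/3  |    7/3 ]
  [ 0  -1  -7/6  -2/3  |  -22/3 ]
  [ 0   1  11/6   1/3  |   26/3 ]
  [ 2   2     0    -1  |      2 ]
ρ4 := ρ4 − 2·ρ1
  [ 1   1   1/6  -1/3  |    7/3 ]
  [ 0  -1  -7/6  -2/3  |  -22/3 ]
  [ 0   1  11/6   1/3  |   26/3 ]
  [ 0   0  -1/3  -1/3  |   -8/3 ]
ρ2 := -1·ρ2
  [ 1  1   1/6  -1/3  |   7/3 ]
  [ 0  1   7/6   2/3  |  22/3 ]
  [ 0  1  11/6   1/3  |  26/3 ]
  [ 0  0  -1/3  -1/3  |  -8/3 ]
ρ3 := ρ3 − ρ2
  [ 1  1   1/6  -1/3  |   7/3 ]
  [ 0  1   7/6   2/3  |  22/3 ]
  [ 0  0   2/3  -1/3  |   4/3 ]
  [ 0  0  -1/3  -1/3  |  -8/3 ]
ρ3 := 3/2·ρ3
  [ 1  1   1/6  -1/3  |   7/3 ]
  [ 0  1   7/6   2/3  |  22/3 ]
  [ 0  0     1  -1/2  |     2 ]
  [ 0  0  -1/3  -1/3  |  -8/3 ]
ρ4 := ρ4 + 1/3·ρ3
  [ 1  1  1/6  -1/3  |   7/3 ]
  [ 0  1  7/6   2/3  |  22/3 ]
  [ 0  0    1  -1/2  |     2 ]
  [ 0  0    0  -1/2  |    -2 ]
ρ4 := -2·ρ4
  [ 1  1  1/6  -1/3  |   7/3 ]
  [ 0  1  7/6   2/3  |  22/3 ]
  [ 0  0    1  -1/2  |     2 ]
  [ 0  0    0     1  |     4 ]
ρ3 := ρ3 + 1/2·ρ4
  [ 1  1  1/6  -1/3  |   7/3 ]
  [ 0  1  7/6   2/3  |  22/3 ]
  [ 0  0    1     0  |     4 ]
  [ 0  0    0     1  |     4 ]
ρ2 := ρ2 − 2/3·ρ4
  [ 1  1  1/6  -1/3  |   7/3 ]
  [ 0  1  7/6     0  |  14/3 ]
  [ 0  0    1     0  |     4 ]
  [ 0  0    0     1  |     4 ]
ρ1 := ρ1 + 1/3·ρ4
  [ 1  1  1/6  0  |  11/3 ]
  [ 0  1  7/6  0  |  14/3 ]
  [ 0  0    1  0  |     4 ]
  [ 0  0    0  1  |     4 ]
ρ2 := ρ2 − 7/6·ρ3
  [ 1  1  1/6  0  |  11/3 ]
  [ 0  1    0  0  |     0 ]
  [ 0  0    1  0  |     4 ]
  [ 0  0    0  1  |     4 ]
ρ1 := ρ1 − 1/6·ρ3
  [ 1  1  0  0  |  3 ]
  [ 0  1  0  0  |  0 ]
  [ 0  0  1  0  |  4 ]
  [ 0  0  0  1  |  4 ]
ρ1 := ρ1 − ρ2
  [ 1  0  0  0  |  3 ]
  [ 0  1  0  0  |  0 ]
  [ 0  0  1  0  |  4 ]
  [ 0  0  0  1  |  4 ]
Reading off the last column: x = 3, y = 0, z = 4, w = 4.

(3, 0, 4, 4)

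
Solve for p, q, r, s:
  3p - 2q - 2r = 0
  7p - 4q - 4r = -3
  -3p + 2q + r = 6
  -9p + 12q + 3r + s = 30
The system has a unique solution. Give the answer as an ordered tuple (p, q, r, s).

Form the augmented matrix and row-reduce:
  [  3  -2  -2  0  |   0 ]
  [  7  -4  -4  0  |  -3 ]
  [ -3   2   1  0  |   6 ]
  [ -9  12   3  1  |  30 ]
r1 := 1/3·r1
  [  1  -2/3  -2/3  0  |   0 ]
  [  7    -4    -4  0  |  -3 ]
  [ -3     2     1  0  |   6 ]
  [ -9    12     3  1  |  30 ]
r2 := r2 − 7·r1
  [  1  -2/3  -2/3  0  |   0 ]
  [  0   2/3   2/3  0  |  -3 ]
  [ -3     2     1  0  |   6 ]
  [ -9    12     3  1  |  30 ]
r3 := r3 + 3·r1
  [  1  -2/3  -2/3  0  |   0 ]
  [  0   2/3   2/3  0  |  -3 ]
  [  0     0    -1  0  |   6 ]
  [ -9    12     3  1  |  30 ]
r4 := r4 + 9·r1
  [ 1  -2/3  -2/3  0  |   0 ]
  [ 0   2/3   2/3  0  |  -3 ]
  [ 0     0    -1  0  |   6 ]
  [ 0     6    -3  1  |  30 ]
r2 := 3/2·r2
  [ 1  -2/3  -2/3  0  |     0 ]
  [ 0     1     1  0  |  -9/2 ]
  [ 0     0    -1  0  |     6 ]
  [ 0     6    -3  1  |    30 ]
r4 := r4 − 6·r2
  [ 1  -2/3  -2/3  0  |     0 ]
  [ 0     1     1  0  |  -9/2 ]
  [ 0     0    -1  0  |     6 ]
  [ 0     0    -9  1  |    57 ]
r3 := -1·r3
  [ 1  -2/3  -2/3  0  |     0 ]
  [ 0     1     1  0  |  -9/2 ]
  [ 0     0     1  0  |    -6 ]
  [ 0     0    -9  1  |    57 ]
r4 := r4 + 9·r3
  [ 1  -2/3  -2/3  0  |     0 ]
  [ 0     1     1  0  |  -9/2 ]
  [ 0     0     1  0  |    -6 ]
  [ 0     0     0  1  |     3 ]
r2 := r2 − r3
  [ 1  -2/3  -2/3  0  |    0 ]
  [ 0     1     0  0  |  3/2 ]
  [ 0     0     1  0  |   -6 ]
  [ 0     0     0  1  |    3 ]
r1 := r1 + 2/3·r3
  [ 1  -2/3  0  0  |   -4 ]
  [ 0     1  0  0  |  3/2 ]
  [ 0     0  1  0  |   -6 ]
  [ 0     0  0  1  |    3 ]
r1 := r1 + 2/3·r2
  [ 1  0  0  0  |   -3 ]
  [ 0  1  0  0  |  3/2 ]
  [ 0  0  1  0  |   -6 ]
  [ 0  0  0  1  |    3 ]
Reading off the last column: p = -3, q = 3/2, r = -6, s = 3.

(-3, 3/2, -6, 3)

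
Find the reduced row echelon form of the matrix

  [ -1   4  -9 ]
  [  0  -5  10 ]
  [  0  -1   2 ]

[[1, 0, 1], [0, 1, -2], [0, 0, 0]]

r1 → -1·r1
  [ 1  -4   9 ]
  [ 0  -5  10 ]
  [ 0  -1   2 ]
r2 → -1/5·r2
  [ 1  -4   9 ]
  [ 0   1  -2 ]
  [ 0  -1   2 ]
r3 → r3 + r2
  [ 1  -4   9 ]
  [ 0   1  -2 ]
  [ 0   0   0 ]
r1 → r1 + 4·r2
  [ 1  0   1 ]
  [ 0  1  -2 ]
  [ 0  0   0 ]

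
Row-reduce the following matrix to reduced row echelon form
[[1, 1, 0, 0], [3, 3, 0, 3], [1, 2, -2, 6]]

[[1, 0, 2, 0], [0, 1, -2, 0], [0, 0, 0, 1]]

r2 := r2 − 3·r1
  [ 1  1   0  0 ]
  [ 0  0   0  3 ]
  [ 1  2  -2  6 ]
r3 := r3 − r1
  [ 1  1   0  0 ]
  [ 0  0   0  3 ]
  [ 0  1  -2  6 ]
r2 ↔ r3
  [ 1  1   0  0 ]
  [ 0  1  -2  6 ]
  [ 0  0   0  3 ]
r3 := 1/3·r3
  [ 1  1   0  0 ]
  [ 0  1  -2  6 ]
  [ 0  0   0  1 ]
r2 := r2 − 6·r3
  [ 1  1   0  0 ]
  [ 0  1  -2  0 ]
  [ 0  0   0  1 ]
r1 := r1 − r2
  [ 1  0   2  0 ]
  [ 0  1  -2  0 ]
  [ 0  0   0  1 ]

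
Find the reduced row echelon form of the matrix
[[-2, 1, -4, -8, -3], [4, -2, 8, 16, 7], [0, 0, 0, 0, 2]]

[[1, -1/2, 2, 4, 0], [0, 0, 0, 0, 1], [0, 0, 0, 0, 0]]

r1 := -1/2·r1
  [ 1  -1/2  2   4  3/2 ]
  [ 4    -2  8  16    7 ]
  [ 0     0  0   0    2 ]
r2 := r2 − 4·r1
  [ 1  -1/2  2  4  3/2 ]
  [ 0     0  0  0    1 ]
  [ 0     0  0  0    2 ]
r3 := r3 − 2·r2
  [ 1  -1/2  2  4  3/2 ]
  [ 0     0  0  0    1 ]
  [ 0     0  0  0    0 ]
r1 := r1 − 3/2·r2
  [ 1  -1/2  2  4  0 ]
  [ 0     0  0  0  1 ]
  [ 0     0  0  0  0 ]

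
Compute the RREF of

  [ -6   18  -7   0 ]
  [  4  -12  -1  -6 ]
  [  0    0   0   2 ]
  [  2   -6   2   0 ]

[[1, -3, 0, 0], [0, 0, 1, 0], [0, 0, 0, 1], [0, 0, 0, 0]]

ρ1 ← -1/6·ρ1
ρ2 ← ρ2 − 4·ρ1
ρ4 ← ρ4 − 2·ρ1
ρ2 ← -3/17·ρ2
ρ4 ← ρ4 + 1/3·ρ2
ρ3 ← 1/2·ρ3
ρ4 ← ρ4 − 6/17·ρ3
ρ2 ← ρ2 − 18/17·ρ3
ρ1 ← ρ1 − 7/6·ρ2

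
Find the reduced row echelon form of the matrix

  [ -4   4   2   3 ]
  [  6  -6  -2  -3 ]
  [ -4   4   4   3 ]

[[1, -1, 0, 0], [0, 0, 1, 0], [0, 0, 0, 1]]

r1 ← -1/4·r1
  [  1  -1  -1/2  -3/4 ]
  [  6  -6    -2    -3 ]
  [ -4   4     4     3 ]
r2 ← r2 − 6·r1
  [  1  -1  -1/2  -3/4 ]
  [  0   0     1   3/2 ]
  [ -4   4     4     3 ]
r3 ← r3 + 4·r1
  [ 1  -1  -1/2  -3/4 ]
  [ 0   0     1   3/2 ]
  [ 0   0     2     0 ]
r3 ← r3 − 2·r2
  [ 1  -1  -1/2  -3/4 ]
  [ 0   0     1   3/2 ]
  [ 0   0     0    -3 ]
r3 ← -1/3·r3
  [ 1  -1  -1/2  -3/4 ]
  [ 0   0     1   3/2 ]
  [ 0   0     0     1 ]
r2 ← r2 − 3/2·r3
  [ 1  -1  -1/2  -3/4 ]
  [ 0   0     1     0 ]
  [ 0   0     0     1 ]
r1 ← r1 + 3/4·r3
  [ 1  -1  -1/2  0 ]
  [ 0   0     1  0 ]
  [ 0   0     0  1 ]
r1 ← r1 + 1/2·r2
  [ 1  -1  0  0 ]
  [ 0   0  1  0 ]
  [ 0   0  0  1 ]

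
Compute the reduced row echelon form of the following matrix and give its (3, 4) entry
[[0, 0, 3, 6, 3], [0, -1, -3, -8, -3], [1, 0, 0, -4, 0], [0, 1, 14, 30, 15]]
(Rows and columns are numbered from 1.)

2

R1 <-> R3
R2 → -1·R2
R4 → R4 − R2
R3 → 1/3·R3
R4 → R4 − 11·R3
R3 → R3 − R4
R2 → R2 − 3·R4
R2 → R2 − 3·R3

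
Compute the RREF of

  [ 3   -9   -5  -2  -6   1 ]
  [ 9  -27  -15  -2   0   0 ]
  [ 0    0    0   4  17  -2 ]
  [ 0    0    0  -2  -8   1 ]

[[1, -3, -5/3, 0, 0, 0], [0, 0, 0, 1, 0, 0], [0, 0, 0, 0, 1, 0], [0, 0, 0, 0, 0, 1]]

ρ1 -> 1/3·ρ1
ρ2 -> ρ2 − 9·ρ1
ρ2 -> 1/4·ρ2
ρ3 -> ρ3 − 4·ρ2
ρ4 -> ρ4 + 2·ρ2
ρ3 -> -1·ρ3
ρ4 -> ρ4 − ρ3
ρ4 -> 2·ρ4
ρ3 -> ρ3 + ρ4
ρ2 -> ρ2 + 3/4·ρ4
ρ1 -> ρ1 − 1/3·ρ4
ρ2 -> ρ2 − 9/2·ρ3
ρ1 -> ρ1 + 2·ρ3
ρ1 -> ρ1 + 2/3·ρ2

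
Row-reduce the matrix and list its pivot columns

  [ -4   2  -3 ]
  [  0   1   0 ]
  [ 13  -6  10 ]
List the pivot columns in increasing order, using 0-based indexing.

0, 1, 2

R1 -> -1/4·R1
  [  1  -1/2  3/4 ]
  [  0     1    0 ]
  [ 13    -6   10 ]
R3 -> R3 − 13·R1
  [ 1  -1/2  3/4 ]
  [ 0     1    0 ]
  [ 0   1/2  1/4 ]
R3 -> R3 − 1/2·R2
  [ 1  -1/2  3/4 ]
  [ 0     1    0 ]
  [ 0     0  1/4 ]
R3 -> 4·R3
  [ 1  -1/2  3/4 ]
  [ 0     1    0 ]
  [ 0     0    1 ]
R1 -> R1 − 3/4·R3
  [ 1  -1/2  0 ]
  [ 0     1  0 ]
  [ 0     0  1 ]
R1 -> R1 + 1/2·R2
  [ 1  0  0 ]
  [ 0  1  0 ]
  [ 0  0  1 ]
Pivot columns are the columns containing a leading 1.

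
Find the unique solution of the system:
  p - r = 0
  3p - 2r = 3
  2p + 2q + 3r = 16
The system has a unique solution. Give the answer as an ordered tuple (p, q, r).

Form the augmented matrix and row-reduce:
  [ 1  0  -1  |   0 ]
  [ 3  0  -2  |   3 ]
  [ 2  2   3  |  16 ]
R2 -> R2 − 3·R1
R3 -> R3 − 2·R1
R2 <=> R3
R2 -> 1/2·R2
R2 -> R2 − 5/2·R3
R1 -> R1 + R3
Reading off the last column: p = 3, q = 1/2, r = 3.

(3, 1/2, 3)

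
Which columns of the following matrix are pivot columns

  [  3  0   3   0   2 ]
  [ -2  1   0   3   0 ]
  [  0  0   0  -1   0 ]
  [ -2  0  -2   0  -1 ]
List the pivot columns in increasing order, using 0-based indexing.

0, 1, 3, 4

R1 := 1/3·R1
  [  1  0   1   0  2/3 ]
  [ -2  1   0   3    0 ]
  [  0  0   0  -1    0 ]
  [ -2  0  -2   0   -1 ]
R2 := R2 + 2·R1
  [  1  0   1   0  2/3 ]
  [  0  1   2   3  4/3 ]
  [  0  0   0  -1    0 ]
  [ -2  0  -2   0   -1 ]
R4 := R4 + 2·R1
  [ 1  0  1   0  2/3 ]
  [ 0  1  2   3  4/3 ]
  [ 0  0  0  -1    0 ]
  [ 0  0  0   0  1/3 ]
R3 := -1·R3
  [ 1  0  1  0  2/3 ]
  [ 0  1  2  3  4/3 ]
  [ 0  0  0  1    0 ]
  [ 0  0  0  0  1/3 ]
R4 := 3·R4
  [ 1  0  1  0  2/3 ]
  [ 0  1  2  3  4/3 ]
  [ 0  0  0  1    0 ]
  [ 0  0  0  0    1 ]
R2 := R2 − 4/3·R4
  [ 1  0  1  0  2/3 ]
  [ 0  1  2  3    0 ]
  [ 0  0  0  1    0 ]
  [ 0  0  0  0    1 ]
R1 := R1 − 2/3·R4
  [ 1  0  1  0  0 ]
  [ 0  1  2  3  0 ]
  [ 0  0  0  1  0 ]
  [ 0  0  0  0  1 ]
R2 := R2 − 3·R3
  [ 1  0  1  0  0 ]
  [ 0  1  2  0  0 ]
  [ 0  0  0  1  0 ]
  [ 0  0  0  0  1 ]
Pivot columns are the columns containing a leading 1.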